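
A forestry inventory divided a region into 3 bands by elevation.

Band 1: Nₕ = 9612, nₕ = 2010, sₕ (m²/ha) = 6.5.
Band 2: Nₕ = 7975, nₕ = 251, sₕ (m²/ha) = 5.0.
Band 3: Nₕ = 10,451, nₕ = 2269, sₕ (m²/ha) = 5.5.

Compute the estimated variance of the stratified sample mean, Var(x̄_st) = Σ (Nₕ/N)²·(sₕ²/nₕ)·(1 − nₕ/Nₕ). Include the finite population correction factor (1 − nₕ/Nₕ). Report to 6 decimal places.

N = 28038; Wₕ = Nₕ/N.
band 1: (9612/28038)²·6.5²/2010·(1 − 2010/9612) = 0.001953792
band 2: (7975/28038)²·5.0²/251·(1 − 251/7975) = 0.007804502
band 3: (10451/28038)²·5.5²/2269·(1 − 2269/10451) = 0.001450154
Sum = 0.011208447 → 0.011208.

0.011208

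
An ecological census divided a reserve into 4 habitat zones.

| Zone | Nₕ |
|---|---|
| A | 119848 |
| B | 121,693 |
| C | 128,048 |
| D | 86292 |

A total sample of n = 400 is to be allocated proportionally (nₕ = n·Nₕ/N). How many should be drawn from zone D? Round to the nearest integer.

Share of zone D = 86292/455881 = 0.18929.
Allocate 400 × 0.18929 = 75.714... → 76.

76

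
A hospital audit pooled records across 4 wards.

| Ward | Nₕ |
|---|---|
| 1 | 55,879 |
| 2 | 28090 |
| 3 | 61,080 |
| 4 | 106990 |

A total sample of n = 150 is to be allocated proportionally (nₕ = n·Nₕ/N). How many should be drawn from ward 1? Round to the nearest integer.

N = 55879 + 28090 + 61080 + 106990 = 252039.
n_1 = 150·55879/252039 = 33.256... → 33.

33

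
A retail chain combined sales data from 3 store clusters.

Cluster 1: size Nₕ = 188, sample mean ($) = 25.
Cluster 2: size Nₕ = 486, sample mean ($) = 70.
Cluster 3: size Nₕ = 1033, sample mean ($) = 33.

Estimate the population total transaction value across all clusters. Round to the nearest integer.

1: 188·25 = 4700
2: 486·70 = 34020
3: 1033·33 = 34089
τ̂ = Σ Nₕx̄ₕ = 72809.

72809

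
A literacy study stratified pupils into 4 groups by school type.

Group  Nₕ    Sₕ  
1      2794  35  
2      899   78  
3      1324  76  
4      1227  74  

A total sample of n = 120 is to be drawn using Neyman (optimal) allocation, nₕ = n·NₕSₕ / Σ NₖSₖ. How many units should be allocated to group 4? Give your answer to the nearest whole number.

30

Σ NₕSₕ = 2794·35 + 899·78 + 1324·76 + 1227·74 = 359334.
Share for 4: 90798/359334 = 0.25268.
n_4 = 120 × 0.25268 = 30.322... → 30.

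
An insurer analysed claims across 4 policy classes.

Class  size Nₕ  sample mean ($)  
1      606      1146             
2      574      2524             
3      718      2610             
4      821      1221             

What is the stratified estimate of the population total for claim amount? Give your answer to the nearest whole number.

5019673

Population total = Σ Nₕ·x̄ₕ (each stratum's size times its mean).
606·1146 + 574·2524 + 718·2610 + 821·1221 = 694476 + 1448776 + 1873980 + 1002441 = 5019673.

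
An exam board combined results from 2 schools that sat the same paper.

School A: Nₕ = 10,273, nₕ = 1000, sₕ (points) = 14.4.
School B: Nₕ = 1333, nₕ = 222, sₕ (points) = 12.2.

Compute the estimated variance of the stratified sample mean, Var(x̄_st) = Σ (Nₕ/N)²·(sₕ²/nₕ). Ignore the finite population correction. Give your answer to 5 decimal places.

0.17131

N = 11606; Wₕ = Nₕ/N.
school A: (10273/11606)²·14.4²/1000 = 0.16246298
school B: (1333/11606)²·12.2²/222 = 0.00884427
Sum = 0.17130725 → 0.17131.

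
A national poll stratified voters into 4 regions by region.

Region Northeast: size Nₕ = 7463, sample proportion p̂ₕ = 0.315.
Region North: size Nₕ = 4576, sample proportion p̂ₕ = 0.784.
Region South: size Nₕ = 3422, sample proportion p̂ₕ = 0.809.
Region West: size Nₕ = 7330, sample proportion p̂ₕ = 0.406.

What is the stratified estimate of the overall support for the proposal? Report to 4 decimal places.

0.5126

Wₕ = Nₕ/N with N = 22791: 0.3275, 0.2008, 0.1501, 0.3216.
p̂_st = 0.3275·0.315 + 0.2008·0.784 + 0.1501·0.809 + 0.3216·0.406 ≈ 0.512606... → 0.5126.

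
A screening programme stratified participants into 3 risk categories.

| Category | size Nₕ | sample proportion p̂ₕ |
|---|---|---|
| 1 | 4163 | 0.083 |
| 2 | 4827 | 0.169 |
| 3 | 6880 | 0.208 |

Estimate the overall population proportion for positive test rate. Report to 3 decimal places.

0.163

Wₕ = Nₕ/N with N = 15870: 0.2623, 0.3042, 0.4335.
p̂_st = 0.2623·0.083 + 0.3042·0.169 + 0.4335·0.208 ≈ 0.16335... → 0.163.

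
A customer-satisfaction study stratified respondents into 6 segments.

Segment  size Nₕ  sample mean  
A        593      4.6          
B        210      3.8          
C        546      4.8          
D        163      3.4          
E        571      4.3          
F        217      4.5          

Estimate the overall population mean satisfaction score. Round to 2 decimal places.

4.41

x̄_st = (Σ Nₕx̄ₕ) / (Σ Nₕ) = (593·4.6 + 210·3.8 + 546·4.8 + 163·3.4 + 571·4.3 + 217·4.5) / 2300
= 10132.6 / 2300 = 4.4055... → 4.41.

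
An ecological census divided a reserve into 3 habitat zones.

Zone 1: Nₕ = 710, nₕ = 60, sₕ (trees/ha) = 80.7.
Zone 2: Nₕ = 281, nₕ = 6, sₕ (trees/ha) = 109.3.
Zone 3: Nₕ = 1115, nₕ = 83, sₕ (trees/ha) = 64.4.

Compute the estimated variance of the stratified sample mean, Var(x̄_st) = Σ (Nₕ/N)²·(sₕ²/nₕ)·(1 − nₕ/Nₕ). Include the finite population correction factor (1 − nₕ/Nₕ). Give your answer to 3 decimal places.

58.948

N = 2106. Term for each stratum: Wₕ²sₕ²/nₕ·(1−nₕ/Nₕ).
Var(x̄_st) = 11.294078 + 34.690563 + 12.963775 = 58.948416 → 58.948.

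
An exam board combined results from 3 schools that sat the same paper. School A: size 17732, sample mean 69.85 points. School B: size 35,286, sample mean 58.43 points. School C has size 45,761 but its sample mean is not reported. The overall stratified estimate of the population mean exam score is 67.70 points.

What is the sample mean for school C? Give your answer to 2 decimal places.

N = 17732 + 35286 + 45761 = 98779.
Overall total = μ·N = 67.70·98779 = 6687338.3.
Subtract the known strata: 17732·69.85 + 35286·58.43 = 3300341.18.
Remaining total for school C: 6687338.3 − 3300341.18 = 3386997.12.
Divide by its size: 3386997.12 / 45761 = 74.0149... → 74.01.

74.01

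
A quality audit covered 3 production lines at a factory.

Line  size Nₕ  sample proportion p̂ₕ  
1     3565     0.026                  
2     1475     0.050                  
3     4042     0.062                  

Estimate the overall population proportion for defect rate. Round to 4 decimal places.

N = 3565 + 1475 + 4042 = 9082.
Overall proportion = Σ (Nₕ/N)·p̂ₕ.
Σ Nₕp̂ₕ = 92.69 + 73.75 + 250.604 = 417.044.
417.044 / 9082 = 0.045920... → 0.0459.

0.0459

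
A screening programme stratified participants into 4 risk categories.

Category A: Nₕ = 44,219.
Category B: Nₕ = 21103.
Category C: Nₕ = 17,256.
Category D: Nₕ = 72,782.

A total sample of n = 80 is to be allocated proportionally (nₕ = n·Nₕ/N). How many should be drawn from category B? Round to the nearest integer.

11

Share of category B = 21103/155360 = 0.13583.
Allocate 80 × 0.13583 = 10.867... → 11.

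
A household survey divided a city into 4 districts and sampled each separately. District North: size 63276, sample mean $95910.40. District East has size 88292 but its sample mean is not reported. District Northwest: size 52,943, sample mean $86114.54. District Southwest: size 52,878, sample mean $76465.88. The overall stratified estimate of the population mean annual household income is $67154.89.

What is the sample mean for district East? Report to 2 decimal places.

Σ Nₕx̄ₕ = N·μ, so 88292·x̄_East = 257389·67154.89 − (63276·95910.40 + 52943·86114.54 + 52878·76465.88).
= 17284929982.21 − 14671351364.26 = 2613578617.95.
x̄_East = 2613578617.95 / 88292 = 29601.5338... → 29601.53.

29601.53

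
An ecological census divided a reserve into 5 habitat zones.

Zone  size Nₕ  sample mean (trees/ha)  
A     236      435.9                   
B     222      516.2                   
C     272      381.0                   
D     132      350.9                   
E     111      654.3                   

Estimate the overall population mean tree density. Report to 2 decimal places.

452.26

N = 973; weights Wₕ = Nₕ/N = (0.2425, 0.2282, 0.2795, 0.1357, 0.1141).
x̄_st = Σ Wₕ·x̄ₕ = 0.2425·435.9 + 0.2282·516.2 + 0.2795·381.0 + 0.1357·350.9 + 0.1141·654.3 ≈ 452.2579...
→ 452.26.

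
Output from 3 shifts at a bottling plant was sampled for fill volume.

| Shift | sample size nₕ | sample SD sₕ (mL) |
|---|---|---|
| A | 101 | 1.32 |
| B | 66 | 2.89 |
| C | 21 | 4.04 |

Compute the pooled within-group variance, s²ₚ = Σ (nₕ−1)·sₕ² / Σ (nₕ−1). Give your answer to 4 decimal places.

5.6409

A: (101−1)·1.32² = 100·1.7424 = 174.24
B: (66−1)·2.89² = 65·8.3521 = 542.8865
C: (21−1)·4.04² = 20·16.3216 = 326.432
Numerator = 1043.5585; denominator = Σ(nₕ−1) = 185.
s²ₚ = 1043.5585/185 = 5.640857... → 5.6409.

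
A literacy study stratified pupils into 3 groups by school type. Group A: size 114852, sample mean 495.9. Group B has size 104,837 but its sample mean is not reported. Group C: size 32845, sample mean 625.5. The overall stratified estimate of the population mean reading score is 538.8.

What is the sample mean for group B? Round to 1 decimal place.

N = 114852 + 104837 + 32845 = 252534.
Overall total = μ·N = 538.8·252534 = 136065319.2.
Subtract the known strata: 114852·495.9 + 32845·625.5 = 77499654.3.
Remaining total for group B: 136065319.2 − 77499654.3 = 58565664.9.
Divide by its size: 58565664.9 / 104837 = 558.635... → 558.6.

558.6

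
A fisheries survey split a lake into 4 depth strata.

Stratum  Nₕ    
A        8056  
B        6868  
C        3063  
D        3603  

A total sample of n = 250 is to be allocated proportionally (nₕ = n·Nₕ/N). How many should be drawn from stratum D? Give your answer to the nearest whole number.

42

N = 8056 + 6868 + 3063 + 3603 = 21590.
n_D = 250·3603/21590 = 41.721... → 42.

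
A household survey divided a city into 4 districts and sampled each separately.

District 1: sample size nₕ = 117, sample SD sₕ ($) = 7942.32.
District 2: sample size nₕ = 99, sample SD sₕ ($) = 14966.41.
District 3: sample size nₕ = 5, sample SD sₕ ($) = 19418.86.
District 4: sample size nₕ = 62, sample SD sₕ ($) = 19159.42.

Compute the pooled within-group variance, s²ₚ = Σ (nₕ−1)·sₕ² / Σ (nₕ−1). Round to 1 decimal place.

Degrees of freedom: 116 + 98 + 4 + 61 = 279.
Σ(nₕ−1)sₕ² = 116·63080446.9824 + 98·223993428.2881 + 4·377092123.6996 + 61·367083374.7364 = 53169142175.911.
s²ₚ = 53169142175.911 / 279 = 190570402.064... → 190570402.1.

190570402.1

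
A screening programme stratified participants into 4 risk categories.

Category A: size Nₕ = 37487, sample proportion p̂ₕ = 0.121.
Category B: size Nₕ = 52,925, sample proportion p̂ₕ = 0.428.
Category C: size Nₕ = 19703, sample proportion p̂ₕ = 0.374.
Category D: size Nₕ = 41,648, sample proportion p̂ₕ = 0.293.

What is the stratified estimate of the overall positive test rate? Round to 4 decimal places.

Wₕ = Nₕ/N with N = 151763: 0.2470, 0.3487, 0.1298, 0.2744.
p̂_st = 0.2470·0.121 + 0.3487·0.428 + 0.1298·0.374 + 0.2744·0.293 ≈ 0.308109... → 0.3081.

0.3081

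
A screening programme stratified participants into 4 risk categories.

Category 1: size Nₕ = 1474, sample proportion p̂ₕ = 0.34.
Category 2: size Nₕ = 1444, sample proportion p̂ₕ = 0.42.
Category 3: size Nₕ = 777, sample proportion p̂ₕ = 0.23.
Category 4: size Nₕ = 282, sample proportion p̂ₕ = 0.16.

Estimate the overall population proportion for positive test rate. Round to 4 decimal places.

Wₕ = Nₕ/N with N = 3977: 0.3706, 0.3631, 0.1954, 0.0709.
p̂_st = 0.3706·0.34 + 0.3631·0.42 + 0.1954·0.23 + 0.0709·0.16 ≈ 0.334793... → 0.3348.

0.3348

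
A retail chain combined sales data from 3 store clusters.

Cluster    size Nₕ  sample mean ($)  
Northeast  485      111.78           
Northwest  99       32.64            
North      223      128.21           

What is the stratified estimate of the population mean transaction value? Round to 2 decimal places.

106.61

N = 807; weights Wₕ = Nₕ/N = (0.6010, 0.1227, 0.2763).
x̄_st = Σ Wₕ·x̄ₕ = 0.6010·111.78 + 0.1227·32.64 + 0.2763·128.21 ≈ 106.6115...
→ 106.61.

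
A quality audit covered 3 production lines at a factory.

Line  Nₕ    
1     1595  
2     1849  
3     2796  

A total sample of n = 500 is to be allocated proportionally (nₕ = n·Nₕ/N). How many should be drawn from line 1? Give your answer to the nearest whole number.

128

Share of line 1 = 1595/6240 = 0.25561.
Allocate 500 × 0.25561 = 127.804... → 128.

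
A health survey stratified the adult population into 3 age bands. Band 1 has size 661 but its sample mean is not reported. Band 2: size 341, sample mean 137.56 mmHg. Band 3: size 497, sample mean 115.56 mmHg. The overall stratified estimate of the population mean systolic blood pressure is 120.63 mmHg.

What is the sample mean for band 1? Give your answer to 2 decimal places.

115.71

N = 661 + 341 + 497 = 1499.
Overall total = μ·N = 120.63·1499 = 180824.37.
Subtract the known strata: 341·137.56 + 497·115.56 = 104341.28.
Remaining total for band 1: 180824.37 − 104341.28 = 76483.09.
Divide by its size: 76483.09 / 661 = 115.7082... → 115.71.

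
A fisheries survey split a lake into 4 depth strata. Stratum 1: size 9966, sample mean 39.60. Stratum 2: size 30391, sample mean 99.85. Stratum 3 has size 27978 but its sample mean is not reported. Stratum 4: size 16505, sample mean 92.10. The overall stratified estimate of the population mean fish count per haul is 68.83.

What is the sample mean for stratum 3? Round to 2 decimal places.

Σ Nₕx̄ₕ = N·μ, so 27978·x̄_3 = 84840·68.83 − (9966·39.60 + 30391·99.85 + 16505·92.10).
= 5839537.2 − 4949305.45 = 890231.75.
x̄_3 = 890231.75 / 27978 = 31.8190... → 31.82.

31.82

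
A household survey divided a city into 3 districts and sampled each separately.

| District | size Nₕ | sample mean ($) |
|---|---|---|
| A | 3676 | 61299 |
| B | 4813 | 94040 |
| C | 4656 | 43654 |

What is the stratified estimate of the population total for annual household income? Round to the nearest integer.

Estimate total by summing Nₕ·x̄ₕ over strata.
3676·61299 + 4813·94040 + 4656·43654 = 225335124 + 452614520 + 203253024 = 881202668.

881202668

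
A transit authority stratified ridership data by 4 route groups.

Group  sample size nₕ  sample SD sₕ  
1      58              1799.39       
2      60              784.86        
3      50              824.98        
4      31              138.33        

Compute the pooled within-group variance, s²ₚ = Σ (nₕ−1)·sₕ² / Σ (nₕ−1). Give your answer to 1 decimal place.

1306780.6

1: (58−1)·1799.39² = 57·3237804.3721 = 184554849.2097
2: (60−1)·784.86² = 59·616005.2196 = 36344307.9564
3: (50−1)·824.98² = 49·680592.0004 = 33349008.0196
4: (31−1)·138.33² = 30·19135.1889 = 574055.667
Numerator = 254822220.8527; denominator = Σ(nₕ−1) = 195.
s²ₚ = 254822220.8527/195 = 1306780.620... → 1306780.6.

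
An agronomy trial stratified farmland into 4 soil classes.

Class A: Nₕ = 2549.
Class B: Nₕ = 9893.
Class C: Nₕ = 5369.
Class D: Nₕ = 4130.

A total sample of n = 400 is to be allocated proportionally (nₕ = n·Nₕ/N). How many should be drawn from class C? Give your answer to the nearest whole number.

98

Share of class C = 5369/21941 = 0.24470.
Allocate 400 × 0.24470 = 97.881... → 98.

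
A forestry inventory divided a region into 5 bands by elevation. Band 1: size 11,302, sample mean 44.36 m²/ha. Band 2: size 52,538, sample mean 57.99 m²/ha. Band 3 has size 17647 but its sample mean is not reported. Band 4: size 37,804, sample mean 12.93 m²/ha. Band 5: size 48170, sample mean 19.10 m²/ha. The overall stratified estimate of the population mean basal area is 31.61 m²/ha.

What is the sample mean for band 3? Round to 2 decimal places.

N = 11302 + 52538 + 17647 + 37804 + 48170 = 167461.
Overall total = μ·N = 31.61·167461 = 5293442.21.
Subtract the known strata: 11302·44.36 + 52538·57.99 + 37804·12.93 + 48170·19.10 = 4956888.06.
Remaining total for band 3: 5293442.21 − 4956888.06 = 336554.15.
Divide by its size: 336554.15 / 17647 = 19.0715... → 19.07.

19.07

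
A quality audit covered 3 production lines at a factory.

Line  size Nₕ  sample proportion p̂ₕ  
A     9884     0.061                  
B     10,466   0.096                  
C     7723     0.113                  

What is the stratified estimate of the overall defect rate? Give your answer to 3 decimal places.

N = 9884 + 10466 + 7723 = 28073.
Overall proportion = Σ (Nₕ/N)·p̂ₕ.
Σ Nₕp̂ₕ = 602.924 + 1004.736 + 872.699 = 2480.359.
2480.359 / 28073 = 0.08835... → 0.088.

0.088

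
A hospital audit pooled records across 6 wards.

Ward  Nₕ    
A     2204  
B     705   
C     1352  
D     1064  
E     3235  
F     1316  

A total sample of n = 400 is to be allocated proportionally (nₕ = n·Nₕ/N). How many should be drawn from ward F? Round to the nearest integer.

53

Share of ward F = 1316/9876 = 0.13325.
Allocate 400 × 0.13325 = 53.301... → 53.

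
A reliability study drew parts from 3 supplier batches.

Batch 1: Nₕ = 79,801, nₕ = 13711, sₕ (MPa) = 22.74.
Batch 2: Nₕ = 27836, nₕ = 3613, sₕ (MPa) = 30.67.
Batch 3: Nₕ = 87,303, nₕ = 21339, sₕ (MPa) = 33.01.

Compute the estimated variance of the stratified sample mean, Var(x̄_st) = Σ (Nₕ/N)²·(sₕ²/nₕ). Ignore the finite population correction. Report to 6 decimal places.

N = 194940; Wₕ = Nₕ/N.
batch 1: (79801/194940)²·22.74²/13711 = 0.006320138
batch 2: (27836/194940)²·30.67²/3613 = 0.005308494
batch 3: (87303/194940)²·33.01²/21339 = 0.010241732
Sum = 0.021870363 → 0.021870.

0.021870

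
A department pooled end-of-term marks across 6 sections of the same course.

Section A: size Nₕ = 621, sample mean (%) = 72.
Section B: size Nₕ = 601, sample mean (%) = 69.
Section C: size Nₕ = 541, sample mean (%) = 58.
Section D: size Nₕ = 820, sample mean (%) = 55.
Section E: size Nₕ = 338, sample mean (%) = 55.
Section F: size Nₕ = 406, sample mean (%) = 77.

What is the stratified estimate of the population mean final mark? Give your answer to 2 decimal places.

63.87

N = 3327; weights Wₕ = Nₕ/N = (0.1867, 0.1806, 0.1626, 0.2465, 0.1016, 0.1220).
x̄_st = Σ Wₕ·x̄ₕ = 0.1867·72 + 0.1806·69 + 0.1626·58 + 0.2465·55 + 0.1016·55 + 0.1220·77 ≈ 63.8747...
→ 63.87.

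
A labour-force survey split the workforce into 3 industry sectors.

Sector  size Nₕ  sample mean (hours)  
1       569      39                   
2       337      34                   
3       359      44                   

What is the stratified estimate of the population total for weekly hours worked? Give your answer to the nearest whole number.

49445

1: 569·39 = 22191
2: 337·34 = 11458
3: 359·44 = 15796
τ̂ = Σ Nₕx̄ₕ = 49445.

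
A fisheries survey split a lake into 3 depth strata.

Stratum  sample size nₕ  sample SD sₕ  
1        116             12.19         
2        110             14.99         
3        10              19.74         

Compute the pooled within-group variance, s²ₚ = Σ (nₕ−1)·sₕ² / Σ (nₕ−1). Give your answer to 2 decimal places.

Degrees of freedom: 115 + 109 + 9 = 233.
Σ(nₕ−1)sₕ² = 115·148.5961 + 109·224.7001 + 9·389.6676 = 45087.8708.
s²ₚ = 45087.8708 / 233 = 193.5102... → 193.51.

193.51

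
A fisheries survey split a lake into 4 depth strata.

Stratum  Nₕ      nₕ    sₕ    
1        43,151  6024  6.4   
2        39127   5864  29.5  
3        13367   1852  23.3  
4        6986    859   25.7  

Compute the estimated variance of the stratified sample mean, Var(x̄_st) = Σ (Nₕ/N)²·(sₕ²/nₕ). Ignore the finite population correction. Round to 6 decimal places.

0.031307

N = 102631; Wₕ = Nₕ/N.
stratum 1: (43151/102631)²·6.4²/6024 = 0.001201987
stratum 2: (39127/102631)²·29.5²/5864 = 0.021569797
stratum 3: (13367/102631)²·23.3²/1852 = 0.004972578
stratum 4: (6986/102631)²·25.7²/859 = 0.003562650
Sum = 0.031307011 → 0.031307.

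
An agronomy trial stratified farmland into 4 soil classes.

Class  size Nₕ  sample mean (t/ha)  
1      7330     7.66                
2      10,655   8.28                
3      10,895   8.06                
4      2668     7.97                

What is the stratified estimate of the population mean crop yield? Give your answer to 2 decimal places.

N = 31548; weights Wₕ = Nₕ/N = (0.2323, 0.3377, 0.3453, 0.0846).
x̄_st = Σ Wₕ·x̄ₕ = 0.2323·7.66 + 0.3377·8.28 + 0.3453·8.06 + 0.0846·7.97 ≈ 8.0338...
→ 8.03.

8.03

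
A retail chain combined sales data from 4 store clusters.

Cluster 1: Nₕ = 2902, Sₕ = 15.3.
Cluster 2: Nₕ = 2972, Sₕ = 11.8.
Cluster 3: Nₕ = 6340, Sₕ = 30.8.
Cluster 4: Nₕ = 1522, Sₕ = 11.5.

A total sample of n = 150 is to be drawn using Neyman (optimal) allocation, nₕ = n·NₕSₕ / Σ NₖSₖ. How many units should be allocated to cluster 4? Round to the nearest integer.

9

1: NₕSₕ = 2902·15.3 = 44400.6
2: NₕSₕ = 2972·11.8 = 35069.6
3: NₕSₕ = 6340·30.8 = 195272
4: NₕSₕ = 1522·11.5 = 17503
Σ NₕSₕ = 292245.2.
n_4 = 150·17503/292245.2 = 8.984... → 9.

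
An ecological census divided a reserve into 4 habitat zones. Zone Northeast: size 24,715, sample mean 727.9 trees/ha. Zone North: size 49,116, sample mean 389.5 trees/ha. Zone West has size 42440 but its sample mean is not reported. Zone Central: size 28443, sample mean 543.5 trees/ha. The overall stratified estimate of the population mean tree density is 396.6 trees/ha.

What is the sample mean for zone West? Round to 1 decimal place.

N = 24715 + 49116 + 42440 + 28443 = 144714.
Overall total = μ·N = 396.6·144714 = 57393572.4.
Subtract the known strata: 24715·727.9 + 49116·389.5 + 28443·543.5 = 52579501.
Remaining total for zone West: 57393572.4 − 52579501 = 4814071.4.
Divide by its size: 4814071.4 / 42440 = 113.432... → 113.4.

113.4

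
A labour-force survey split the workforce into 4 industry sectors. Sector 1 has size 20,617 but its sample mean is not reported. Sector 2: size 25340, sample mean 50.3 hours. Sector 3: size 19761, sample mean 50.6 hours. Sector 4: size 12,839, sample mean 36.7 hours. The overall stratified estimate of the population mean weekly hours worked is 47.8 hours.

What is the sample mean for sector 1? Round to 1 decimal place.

49.0

N = 20617 + 25340 + 19761 + 12839 = 78557.
Overall total = μ·N = 47.8·78557 = 3755024.6.
Subtract the known strata: 25340·50.3 + 19761·50.6 + 12839·36.7 = 2745699.9.
Remaining total for sector 1: 3755024.6 − 2745699.9 = 1009324.7.
Divide by its size: 1009324.7 / 20617 = 48.956... → 49.0.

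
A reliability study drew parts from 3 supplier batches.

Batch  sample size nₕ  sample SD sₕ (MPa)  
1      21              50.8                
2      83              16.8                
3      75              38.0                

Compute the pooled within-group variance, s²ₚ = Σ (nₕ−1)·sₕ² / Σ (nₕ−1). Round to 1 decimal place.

Degrees of freedom: 20 + 82 + 74 = 176.
Σ(nₕ−1)sₕ² = 20·2580.64 + 82·282.24 + 74·1444 = 181612.48.
s²ₚ = 181612.48 / 176 = 1031.889... → 1031.9.

1031.9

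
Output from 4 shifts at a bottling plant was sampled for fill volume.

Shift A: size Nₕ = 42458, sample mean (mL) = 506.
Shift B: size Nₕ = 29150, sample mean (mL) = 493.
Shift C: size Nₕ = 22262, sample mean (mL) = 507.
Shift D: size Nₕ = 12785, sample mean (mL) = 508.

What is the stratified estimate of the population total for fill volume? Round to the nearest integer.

53636312

Estimate total by summing Nₕ·x̄ₕ over strata.
42458·506 + 29150·493 + 22262·507 + 12785·508 = 21483748 + 14370950 + 11286834 + 6494780 = 53636312.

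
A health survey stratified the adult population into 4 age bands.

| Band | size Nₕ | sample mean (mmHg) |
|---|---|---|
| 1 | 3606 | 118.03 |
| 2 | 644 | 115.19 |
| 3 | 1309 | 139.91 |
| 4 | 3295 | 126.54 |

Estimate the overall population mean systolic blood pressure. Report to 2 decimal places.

x̄_st = (Σ Nₕx̄ₕ) / (Σ Nₕ) = (3606·118.03 + 644·115.19 + 1309·139.91 + 3295·126.54) / 8854
= 1099890.03 / 8854 = 124.2252... → 124.23.

124.23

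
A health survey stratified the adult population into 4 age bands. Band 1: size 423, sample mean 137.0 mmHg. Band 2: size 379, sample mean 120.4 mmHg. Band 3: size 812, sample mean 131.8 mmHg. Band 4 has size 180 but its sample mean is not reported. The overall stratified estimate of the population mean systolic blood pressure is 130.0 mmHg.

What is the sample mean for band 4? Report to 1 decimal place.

N = 423 + 379 + 812 + 180 = 1794.
Overall total = μ·N = 130.0·1794 = 233220.
Subtract the known strata: 423·137.0 + 379·120.4 + 812·131.8 = 210604.2.
Remaining total for band 4: 233220 − 210604.2 = 22615.8.
Divide by its size: 22615.8 / 180 = 125.643... → 125.6.

125.6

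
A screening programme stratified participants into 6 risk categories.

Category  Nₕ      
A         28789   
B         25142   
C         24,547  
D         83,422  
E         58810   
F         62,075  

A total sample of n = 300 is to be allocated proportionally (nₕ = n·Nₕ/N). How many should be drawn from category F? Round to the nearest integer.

66

N = 28789 + 25142 + 24547 + 83422 + 58810 + 62075 = 282785.
n_F = 300·62075/282785 = 65.854... → 66.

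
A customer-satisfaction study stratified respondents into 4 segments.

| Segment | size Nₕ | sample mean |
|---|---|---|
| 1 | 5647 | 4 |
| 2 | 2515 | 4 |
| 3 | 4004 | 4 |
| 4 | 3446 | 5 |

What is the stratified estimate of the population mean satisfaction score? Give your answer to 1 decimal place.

N = 15612; weights Wₕ = Nₕ/N = (0.3617, 0.1611, 0.2565, 0.2207).
x̄_st = Σ Wₕ·x̄ₕ = 0.3617·4 + 0.1611·4 + 0.2565·4 + 0.2207·5 ≈ 4.221...
→ 4.2.

4.2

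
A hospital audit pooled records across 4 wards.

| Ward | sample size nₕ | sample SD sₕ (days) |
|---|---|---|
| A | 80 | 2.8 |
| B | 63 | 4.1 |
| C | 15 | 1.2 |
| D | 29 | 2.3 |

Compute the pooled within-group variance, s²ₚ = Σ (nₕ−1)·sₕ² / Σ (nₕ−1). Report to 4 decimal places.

9.9992

A: (80−1)·2.8² = 79·7.84 = 619.36
B: (63−1)·4.1² = 62·16.81 = 1042.22
C: (15−1)·1.2² = 14·1.44 = 20.16
D: (29−1)·2.3² = 28·5.29 = 148.12
Numerator = 1829.86; denominator = Σ(nₕ−1) = 183.
s²ₚ = 1829.86/183 = 9.999235... → 9.9992.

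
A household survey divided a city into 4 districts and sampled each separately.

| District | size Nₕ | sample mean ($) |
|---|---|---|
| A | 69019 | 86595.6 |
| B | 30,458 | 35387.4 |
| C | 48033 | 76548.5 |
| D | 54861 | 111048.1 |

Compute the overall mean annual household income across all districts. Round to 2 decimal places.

83132.64

N = 202371; weights Wₕ = Nₕ/N = (0.3411, 0.1505, 0.2374, 0.2711).
x̄_st = Σ Wₕ·x̄ₕ = 0.3411·86595.6 + 0.1505·35387.4 + 0.2374·76548.5 + 0.2711·111048.1 ≈ 83132.6379...
→ 83132.64.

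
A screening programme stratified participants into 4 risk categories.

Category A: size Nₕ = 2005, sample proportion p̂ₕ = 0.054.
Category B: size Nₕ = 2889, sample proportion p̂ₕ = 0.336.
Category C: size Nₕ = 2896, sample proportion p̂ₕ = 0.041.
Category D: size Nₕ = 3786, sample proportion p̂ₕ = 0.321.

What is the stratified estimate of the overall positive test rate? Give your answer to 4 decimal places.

0.2084

Wₕ = Nₕ/N with N = 11576: 0.1732, 0.2496, 0.2502, 0.3271.
p̂_st = 0.1732·0.054 + 0.2496·0.336 + 0.2502·0.041 + 0.3271·0.321 ≈ 0.208450... → 0.2084.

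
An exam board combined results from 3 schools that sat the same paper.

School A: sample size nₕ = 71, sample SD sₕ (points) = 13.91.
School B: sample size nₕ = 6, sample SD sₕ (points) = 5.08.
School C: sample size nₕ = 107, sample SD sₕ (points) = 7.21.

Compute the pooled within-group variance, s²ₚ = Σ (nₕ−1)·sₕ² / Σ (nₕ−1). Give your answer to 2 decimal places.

A: (71−1)·13.91² = 70·193.4881 = 13544.167
B: (6−1)·5.08² = 5·25.8064 = 129.032
C: (107−1)·7.21² = 106·51.9841 = 5510.3146
Numerator = 19183.5136; denominator = Σ(nₕ−1) = 181.
s²ₚ = 19183.5136/181 = 105.9863... → 105.99.

105.99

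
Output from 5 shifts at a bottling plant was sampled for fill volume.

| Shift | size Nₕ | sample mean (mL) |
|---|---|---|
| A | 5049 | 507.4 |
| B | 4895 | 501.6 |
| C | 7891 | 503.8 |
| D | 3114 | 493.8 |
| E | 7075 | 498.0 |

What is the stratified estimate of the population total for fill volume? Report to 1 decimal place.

14053723.6

A: 5049·507.4 = 2561862.6
B: 4895·501.6 = 2455332
C: 7891·503.8 = 3975485.8
D: 3114·493.8 = 1537693.2
E: 7075·498.0 = 3523350
τ̂ = Σ Nₕx̄ₕ = 14053723.6.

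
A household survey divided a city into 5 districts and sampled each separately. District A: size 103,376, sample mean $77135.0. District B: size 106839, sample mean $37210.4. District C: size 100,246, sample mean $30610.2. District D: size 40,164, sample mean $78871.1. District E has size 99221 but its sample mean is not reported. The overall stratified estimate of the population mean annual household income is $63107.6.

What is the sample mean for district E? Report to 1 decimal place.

N = 103376 + 106839 + 100246 + 40164 + 99221 = 449846.
Overall total = μ·N = 63107.6·449846 = 28388701429.6.
Subtract the known strata: 103376·77135.0 + 106839·37210.4 + 100246·30610.2 + 40164·78871.1 = 18185758655.2.
Remaining total for district E: 28388701429.6 − 18185758655.2 = 10202942774.4.
Divide by its size: 10202942774.4 / 99221 = 102830.477... → 102830.5.

102830.5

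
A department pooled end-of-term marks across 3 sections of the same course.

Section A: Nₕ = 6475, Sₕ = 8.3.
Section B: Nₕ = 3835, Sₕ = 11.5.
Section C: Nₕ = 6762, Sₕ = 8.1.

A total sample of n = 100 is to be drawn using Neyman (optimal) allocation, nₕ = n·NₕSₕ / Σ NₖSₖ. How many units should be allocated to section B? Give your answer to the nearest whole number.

Σ NₕSₕ = 6475·8.3 + 3835·11.5 + 6762·8.1 = 152617.2.
Share for B: 44102.5/152617.2 = 0.28897.
n_B = 100 × 0.28897 = 28.897... → 29.

29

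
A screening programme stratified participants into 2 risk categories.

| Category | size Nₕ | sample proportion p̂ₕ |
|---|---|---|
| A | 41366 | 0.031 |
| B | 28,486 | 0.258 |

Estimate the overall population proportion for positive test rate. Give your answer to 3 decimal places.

N = 41366 + 28486 = 69852.
Overall proportion = Σ (Nₕ/N)·p̂ₕ.
Σ Nₕp̂ₕ = 1282.346 + 7349.388 = 8631.734.
8631.734 / 69852 = 0.12357... → 0.124.

0.124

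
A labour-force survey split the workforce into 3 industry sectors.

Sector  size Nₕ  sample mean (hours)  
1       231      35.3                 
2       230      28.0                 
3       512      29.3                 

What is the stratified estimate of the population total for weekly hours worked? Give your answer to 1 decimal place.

Population total = Σ Nₕ·x̄ₕ (each stratum's size times its mean).
231·35.3 + 230·28.0 + 512·29.3 = 8154.3 + 6440 + 15001.6 = 29595.9.

29595.9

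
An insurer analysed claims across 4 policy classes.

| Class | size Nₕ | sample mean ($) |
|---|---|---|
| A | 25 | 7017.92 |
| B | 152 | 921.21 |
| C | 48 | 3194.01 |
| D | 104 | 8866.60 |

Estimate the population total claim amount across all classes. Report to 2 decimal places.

1390910.80

Estimate total by summing Nₕ·x̄ₕ over strata.
25·7017.92 + 152·921.21 + 48·3194.01 + 104·8866.60 = 175448 + 140023.92 + 153312.48 + 922126.4 = 1390910.80.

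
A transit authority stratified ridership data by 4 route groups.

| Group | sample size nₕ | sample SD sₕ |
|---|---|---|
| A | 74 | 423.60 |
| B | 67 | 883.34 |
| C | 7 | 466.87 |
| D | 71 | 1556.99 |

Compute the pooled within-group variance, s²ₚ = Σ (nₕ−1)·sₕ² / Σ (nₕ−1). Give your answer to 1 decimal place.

1095818.9

Degrees of freedom: 73 + 66 + 6 + 70 = 215.
Σ(nₕ−1)sₕ² = 73·179436.96 + 66·780289.5556 + 6·217967.5969 + 70·2424217.8601 = 235601064.538.
s²ₚ = 235601064.538 / 215 = 1095818.905... → 1095818.9.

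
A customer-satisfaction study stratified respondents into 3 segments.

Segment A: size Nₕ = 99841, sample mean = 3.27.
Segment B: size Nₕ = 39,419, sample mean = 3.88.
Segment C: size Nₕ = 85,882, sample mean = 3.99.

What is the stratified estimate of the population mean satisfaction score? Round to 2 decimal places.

3.65

N = 99841 + 39419 + 85882 = 225142.
Weight each subgroup mean by Nₕ/N and sum.
Σ Nₕx̄ₕ = 99841·3.27 + 39419·3.88 + 85882·3.99 = 326480.07 + 152945.72 + 342669.18 = 822094.97.
Divide by N: 822094.97 / 225142 = 3.6515... → 3.65.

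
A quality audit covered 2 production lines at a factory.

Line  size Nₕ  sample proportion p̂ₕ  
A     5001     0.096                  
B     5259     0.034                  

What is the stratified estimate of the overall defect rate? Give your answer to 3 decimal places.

Wₕ = Nₕ/N with N = 10260: 0.4874, 0.5126.
p̂_st = 0.4874·0.096 + 0.5126·0.034 ≈ 0.06422... → 0.064.

0.064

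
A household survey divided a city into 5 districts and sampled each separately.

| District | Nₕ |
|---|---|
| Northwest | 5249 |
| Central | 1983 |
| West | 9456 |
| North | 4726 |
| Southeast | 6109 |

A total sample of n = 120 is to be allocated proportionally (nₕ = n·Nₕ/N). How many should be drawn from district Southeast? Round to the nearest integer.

27

N = 5249 + 1983 + 9456 + 4726 + 6109 = 27523.
n_Southeast = 120·6109/27523 = 26.635... → 27.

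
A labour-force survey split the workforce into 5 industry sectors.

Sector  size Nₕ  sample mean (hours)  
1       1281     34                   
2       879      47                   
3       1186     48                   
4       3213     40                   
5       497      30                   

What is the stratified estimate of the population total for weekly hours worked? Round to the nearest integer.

285225

1: 1281·34 = 43554
2: 879·47 = 41313
3: 1186·48 = 56928
4: 3213·40 = 128520
5: 497·30 = 14910
τ̂ = Σ Nₕx̄ₕ = 285225.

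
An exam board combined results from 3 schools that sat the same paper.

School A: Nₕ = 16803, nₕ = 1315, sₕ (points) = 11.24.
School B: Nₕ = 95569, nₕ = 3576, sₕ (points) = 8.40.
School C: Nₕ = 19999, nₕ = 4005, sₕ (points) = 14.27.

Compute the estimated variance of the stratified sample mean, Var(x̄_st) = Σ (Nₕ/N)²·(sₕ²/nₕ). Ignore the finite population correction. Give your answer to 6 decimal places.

0.012994

N = 132371. Term for each stratum: Wₕ²sₕ²/nₕ.
Var(x̄_st) = 0.001548085 + 0.010285122 + 0.001160583 = 0.012993790 → 0.012994.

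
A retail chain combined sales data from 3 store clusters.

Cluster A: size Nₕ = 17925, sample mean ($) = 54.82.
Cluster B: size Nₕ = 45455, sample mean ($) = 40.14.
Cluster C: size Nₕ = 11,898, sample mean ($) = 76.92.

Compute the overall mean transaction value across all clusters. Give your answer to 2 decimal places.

49.45

x̄_st = (Σ Nₕx̄ₕ) / (Σ Nₕ) = (17925·54.82 + 45455·40.14 + 11898·76.92) / 75278
= 3722406.36 / 75278 = 49.4488... → 49.45.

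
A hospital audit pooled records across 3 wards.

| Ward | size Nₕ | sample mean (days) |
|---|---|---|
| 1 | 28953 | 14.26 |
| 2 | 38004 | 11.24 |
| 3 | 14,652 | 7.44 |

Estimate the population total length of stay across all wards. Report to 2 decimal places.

949045.62

Estimate total by summing Nₕ·x̄ₕ over strata.
28953·14.26 + 38004·11.24 + 14652·7.44 = 412869.78 + 427164.96 + 109010.88 = 949045.62.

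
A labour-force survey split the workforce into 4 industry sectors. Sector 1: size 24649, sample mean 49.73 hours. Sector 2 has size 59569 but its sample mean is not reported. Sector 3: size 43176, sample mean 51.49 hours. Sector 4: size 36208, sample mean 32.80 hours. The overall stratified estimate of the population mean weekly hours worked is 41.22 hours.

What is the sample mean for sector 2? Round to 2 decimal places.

Σ Nₕx̄ₕ = N·μ, so 59569·x̄_2 = 163602·41.22 − (24649·49.73 + 43176·51.49 + 36208·32.80).
= 6743674.44 − 4636549.41 = 2107125.03.
x̄_2 = 2107125.03 / 59569 = 35.3728... → 35.37.

35.37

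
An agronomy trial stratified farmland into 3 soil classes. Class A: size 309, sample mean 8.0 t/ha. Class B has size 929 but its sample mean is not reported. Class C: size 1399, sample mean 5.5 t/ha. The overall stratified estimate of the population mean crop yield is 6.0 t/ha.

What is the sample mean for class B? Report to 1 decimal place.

6.1

N = 309 + 929 + 1399 = 2637.
Overall total = μ·N = 6.0·2637 = 15822.
Subtract the known strata: 309·8.0 + 1399·5.5 = 10166.5.
Remaining total for class B: 15822 − 10166.5 = 5655.5.
Divide by its size: 5655.5 / 929 = 6.088... → 6.1.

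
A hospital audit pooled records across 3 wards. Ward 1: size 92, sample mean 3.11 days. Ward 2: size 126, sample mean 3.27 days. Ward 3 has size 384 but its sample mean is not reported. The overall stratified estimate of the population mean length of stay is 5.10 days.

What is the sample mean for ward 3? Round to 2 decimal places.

6.18

N = 92 + 126 + 384 = 602.
Overall total = μ·N = 5.10·602 = 3070.2.
Subtract the known strata: 92·3.11 + 126·3.27 = 698.14.
Remaining total for ward 3: 3070.2 − 698.14 = 2372.06.
Divide by its size: 2372.06 / 384 = 6.1772... → 6.18.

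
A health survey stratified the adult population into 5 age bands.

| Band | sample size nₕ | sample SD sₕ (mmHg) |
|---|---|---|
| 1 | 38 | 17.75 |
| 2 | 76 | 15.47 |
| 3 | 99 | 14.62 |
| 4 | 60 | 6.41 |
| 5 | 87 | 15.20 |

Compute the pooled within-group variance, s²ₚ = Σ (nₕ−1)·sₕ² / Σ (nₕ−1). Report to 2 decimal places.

Degrees of freedom: 37 + 75 + 98 + 59 + 86 = 355.
Σ(nₕ−1)sₕ² = 37·315.0625 + 75·239.3209 + 98·213.7444 + 59·41.0881 + 86·231.04 = 72846.9691.
s²ₚ = 72846.9691 / 355 = 205.2027... → 205.20.

205.20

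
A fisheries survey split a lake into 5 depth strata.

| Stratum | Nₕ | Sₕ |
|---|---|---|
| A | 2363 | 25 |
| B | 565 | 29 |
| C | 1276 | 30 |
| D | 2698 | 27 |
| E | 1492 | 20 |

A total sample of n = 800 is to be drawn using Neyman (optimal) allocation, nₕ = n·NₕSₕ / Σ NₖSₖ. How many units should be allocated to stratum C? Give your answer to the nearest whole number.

141

Σ NₕSₕ = 2363·25 + 565·29 + 1276·30 + 2698·27 + 1492·20 = 216426.
Share for C: 38280/216426 = 0.17687.
n_C = 800 × 0.17687 = 141.499... → 141.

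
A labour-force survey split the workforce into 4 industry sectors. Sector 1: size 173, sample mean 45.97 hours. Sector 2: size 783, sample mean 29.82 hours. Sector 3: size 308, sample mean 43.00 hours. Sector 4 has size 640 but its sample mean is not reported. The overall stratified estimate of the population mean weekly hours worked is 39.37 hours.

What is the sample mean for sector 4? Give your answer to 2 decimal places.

Σ Nₕx̄ₕ = N·μ, so 640·x̄_4 = 1904·39.37 − (173·45.97 + 783·29.82 + 308·43.00).
= 74960.48 − 44545.87 = 30414.61.
x̄_4 = 30414.61 / 640 = 47.5228... → 47.52.

47.52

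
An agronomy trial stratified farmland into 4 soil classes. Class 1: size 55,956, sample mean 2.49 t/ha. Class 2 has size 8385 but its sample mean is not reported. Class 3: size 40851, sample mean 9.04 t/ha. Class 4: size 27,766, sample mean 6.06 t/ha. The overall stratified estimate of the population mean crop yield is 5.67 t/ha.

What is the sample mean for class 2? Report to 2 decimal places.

Σ Nₕx̄ₕ = N·μ, so 8385·x̄_2 = 132958·5.67 − (55956·2.49 + 40851·9.04 + 27766·6.06).
= 753871.86 − 676885.44 = 76986.42.
x̄_2 = 76986.42 / 8385 = 9.1814... → 9.18.

9.18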